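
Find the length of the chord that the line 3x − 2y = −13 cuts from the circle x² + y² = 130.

Centre (0, 0), r² = 130. Perpendicular distance d from centre to line = |13| / √13 = 13/√13.
Chord = 2√(r² − d²) = 2·√(117) = 6√13.

6√13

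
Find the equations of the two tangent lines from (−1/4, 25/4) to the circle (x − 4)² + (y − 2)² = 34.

5x − 3y = −20 and 3x − 5y = −32

Write the tangent as mx − y + (25/4 − m·(−1/4)) = 0 and set its distance from the centre to √34:
[m·(17/4) − (−17/4)]² = 34(m² + 1)
15m² − 34m + 15 = 0, so m = 5/3 or m = 3/5.
With m = 5/3: 5x − 3y = −20. With m = 3/5: 3x − 5y = −32.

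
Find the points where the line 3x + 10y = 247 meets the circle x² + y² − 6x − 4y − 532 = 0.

Express y = (247 − 3x)/10 and substitute into the circle:
109x² − 1962x − 2071 = 0  ⟹  x² − 18x − 19 = 0
x = 19 or x = −1, giving (19, 19) and (−1, 25).

(−1, 25) and (19, 19)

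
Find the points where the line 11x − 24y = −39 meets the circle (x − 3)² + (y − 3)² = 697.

Express y = (39 + 11x)/24 and substitute into the circle:
697x² − 4182x − 395199 = 0  ⟹  x² − 6x − 567 = 0
x = 27 or x = −21, giving (27, 14) and (−21, −8).

(−21, −8) and (27, 14)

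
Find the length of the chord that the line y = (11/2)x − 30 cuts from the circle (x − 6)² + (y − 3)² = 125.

10√5

Express y = (−60 + 11x)/2 and substitute into the circle:
125x² − 1500x + 4000 = 0  ⟹  x² − 12x + 32 = 0
x = 8 or x = 4, giving (8, 14) and (4, −8).
Chord length = distance between (8, 14) and (4, −8) = √500 = 10√5.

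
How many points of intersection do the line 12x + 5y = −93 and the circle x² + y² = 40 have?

0

d² = (12·0 + 5·0 − (−93))²/169 = 8649/169; r² = 40.
Since d² > r², the line lies outside the circle.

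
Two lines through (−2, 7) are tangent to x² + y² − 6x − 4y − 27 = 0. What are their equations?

A line y − (7) = m(x − (−2)) is tangent when its distance from (3, 2) is 2√10:
(5m − (−5))² = 40(m² + 1)
3m² − 10m + 3 = 0, so m = 1/3 or m = 3.
With m = 1/3: x − 3y = −23. With m = 3: 3x − y = −13.

x − 3y = −23 and 3x − y = −13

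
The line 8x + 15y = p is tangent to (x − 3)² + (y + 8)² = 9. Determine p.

For a tangent, require d(centre, line) = r = 3.
|8·3 + 15·(−8) − p| / √289 = 3
|p − (−96)| = 3·17, so p = −45 or p = −147.

p = −147 or p = −45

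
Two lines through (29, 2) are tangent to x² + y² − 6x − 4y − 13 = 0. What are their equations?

x − 5y = 19 and x + 5y = 39

Write the tangent as mx − y + (2 − m·(29)) = 0 and set its distance from the centre to √26:
[m·(−26) − (0)]² = 26(m² + 1)
25m² − 1 = 0, so m = 1/5 or m = −1/5.
With m = 1/5: x − 5y = 19. With m = −1/5: x + 5y = 39.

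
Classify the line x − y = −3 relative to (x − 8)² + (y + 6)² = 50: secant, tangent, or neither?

Centre (8, −6), r² = 50. Distance² from centre to line = (17)²/2 = 289/2.
Since d² > r², the line lies outside the circle.

neither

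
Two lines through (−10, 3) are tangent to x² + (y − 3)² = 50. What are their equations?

x + y = −7 and x − y = −13

Let a tangent through (−10, 3) have slope m. Its distance from (0, 3) must equal 5√2:
[m·(10) − (0)]² = 50(m² + 1)
m² − 1 = 0, so m = −1 or m = 1.
With m = −1: x + y = −7. With m = 1: x − y = −13.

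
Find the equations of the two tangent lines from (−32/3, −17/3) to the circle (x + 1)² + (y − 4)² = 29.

Let a tangent through (−32/3, −17/3) have slope m. Its distance from (−1, 4) must equal √29:
[m·(29/3) − (29/3)]² = 29(m² + 1)
10m² − 29m + 10 = 0, so m = 5/2 or m = 2/5.
With m = 5/2: 5x − 2y = −42. With m = 2/5: 2x − 5y = 7.

5x − 2y = −42 and 2x − 5y = 7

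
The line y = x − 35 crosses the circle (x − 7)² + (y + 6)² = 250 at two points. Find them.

Substitute y = x − 35:
2x² − 72x + 640 = 0  ⟹  x² − 36x + 320 = 0
x = 20 or x = 16, giving (20, −15) and (16, −19).

(16, −19) and (20, −15)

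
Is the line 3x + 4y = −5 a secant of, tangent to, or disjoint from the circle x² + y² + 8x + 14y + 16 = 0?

tangent

Centre (−4, −7), r² = 49. Distance² from centre to line = (−35)²/25 = 49.
Since d² = r², the line is tangent.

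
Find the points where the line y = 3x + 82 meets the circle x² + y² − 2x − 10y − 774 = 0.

From the line, y = 3x + 82. Substituting:
10x² + 460x + 5130 = 0  ⟹  x² + 46x + 513 = 0
x = −19 or x = −27, giving (−19, 25) and (−27, 1).

(−27, 1) and (−19, 25)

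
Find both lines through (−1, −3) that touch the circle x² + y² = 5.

Let a tangent through (−1, −3) have slope m. Its distance from (0, 0) must equal √5:
[m·(1) − (3)]² = 5(m² + 1)
2m² + 3m − 2 = 0, so m = −2 or m = 1/2.
With m = −2: 2x + y = −5. With m = 1/2: x − 2y = 5.

2x + y = −5 and x − 2y = 5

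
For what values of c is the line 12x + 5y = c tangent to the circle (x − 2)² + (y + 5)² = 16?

c = −53 or c = 51

Tangency holds when the distance from the centre (2, −5) to the line equals the radius 4:
|12·2 + 5·(−5) − c| / √169 = 4
|c − (−1)| = 4·13, so c = 51 or c = −53.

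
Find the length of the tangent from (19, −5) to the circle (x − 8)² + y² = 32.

√114

With centre O = (8, 0), |OP|² = 146 and r² = 32.
The tangent meets the radius at right angles, so tangent² = |PO|² − r² = 146 − 32 = 114.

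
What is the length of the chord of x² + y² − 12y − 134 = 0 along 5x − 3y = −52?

4√34

From the line, y = (52 + 5x)/3. Substituting:
34x² + 340x − 374 = 0  ⟹  x² + 10x − 11 = 0
x = 1 or x = −11, giving (1, 19) and (−11, −1).
Chord length = distance between (1, 19) and (−11, −1) = √544 = 4√34.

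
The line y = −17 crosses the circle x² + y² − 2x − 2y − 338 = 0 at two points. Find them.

(−3, −17) and (5, −17)

From the line, y = −17. Substituting:
x² − 2x − 15 = 0
x = 5 or x = −3, giving (5, −17) and (−3, −17).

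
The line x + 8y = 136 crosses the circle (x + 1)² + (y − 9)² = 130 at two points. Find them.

Express y = (136 − x)/8 and substitute into the circle:
65x² − 4160 = 0  ⟹  x² − 64 = 0
x = 8 or x = −8, giving (8, 16) and (−8, 18).

(−8, 18) and (8, 16)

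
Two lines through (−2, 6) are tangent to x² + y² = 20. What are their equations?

A line y − (6) = m(x − (−2)) is tangent when its distance from (0, 0) is 2√5:
[m·(2) − (−6)]² = 20(m² + 1)
2m² − 3m − 2 = 0, so m = 2 or m = −1/2.
Through (−2, 6) these give 2x − y = −10 and x + 2y = 10.

2x − y = −10 and x + 2y = 10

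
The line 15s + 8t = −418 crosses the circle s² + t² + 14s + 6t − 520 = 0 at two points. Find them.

(−30, 4) and (−14, −26)

From the line, t = (−418 − 15s)/8. Substituting:
289s² + 12716s + 121380 = 0  ⟹  s² + 44s + 420 = 0
s = −14 or s = −30, giving (−14, −26) and (−30, 4).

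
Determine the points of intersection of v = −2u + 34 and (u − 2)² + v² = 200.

(12, 10) and (16, 2)

From the line, v = −2u + 34. Substituting:
5u² − 140u + 960 = 0  ⟹  u² − 28u + 192 = 0
u = 16 or u = 12, giving (16, 2) and (12, 10).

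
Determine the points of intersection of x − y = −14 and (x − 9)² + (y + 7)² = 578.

Substitute y = x + 14:
2x² + 24x − 56 = 0  ⟹  x² + 12x − 28 = 0
x = 2 or x = −14, giving (2, 16) and (−14, 0).

(−14, 0) and (2, 16)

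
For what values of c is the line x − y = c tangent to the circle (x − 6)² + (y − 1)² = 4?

c = 5 ± 2√2

The line touches the circle iff its distance from (6, 1) is 2:
|1·6 − 1·1 − c| / √2 = 2
|c − (5)| = 2√2.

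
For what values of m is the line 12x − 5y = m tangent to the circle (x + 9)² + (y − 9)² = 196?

For a tangent, require d(centre, line) = r = 14.
|12·(−9) − 5·9 − m| / √169 = 14
|m − (−153)| = 14·13, so m = 29 or m = −335.

m = −335 or m = 29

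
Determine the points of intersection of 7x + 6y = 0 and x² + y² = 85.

Substitute y = (−7x)/6:
85x² − 3060 = 0  ⟹  x² − 36 = 0
x = 6 or x = −6, giving (6, −7) and (−6, 7).

(−6, 7) and (6, −7)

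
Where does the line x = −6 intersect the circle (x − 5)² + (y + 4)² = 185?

(−6, −12) and (−6, 4)

The line gives x = −6. Substituting into the circle:
y² + 8y − 48 = 0
y = 4 or y = −12, giving (−6, 4) and (−6, −12).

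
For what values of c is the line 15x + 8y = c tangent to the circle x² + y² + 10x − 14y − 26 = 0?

Tangency holds when the distance from the centre (−5, 7) to the line equals the radius 10:
|15·(−5) + 8·7 − c| / √289 = 10
|c − (−19)| = 10·17, so c = 151 or c = −189.

c = −189 or c = 151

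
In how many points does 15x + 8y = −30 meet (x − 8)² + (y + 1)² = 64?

d² = (15·8 + 8·(−1) − (−30))²/289 = 20164/289; r² = 64.
Since d² > r², the line lies outside the circle.

0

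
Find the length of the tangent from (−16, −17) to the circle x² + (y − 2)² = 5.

6√17

Centre (0, 2), r² = 5. |PO|² = (−16)² + (−19)² = 617.
Power of the point: PT² = |PO|² − r² = 612, so PT = 6√17.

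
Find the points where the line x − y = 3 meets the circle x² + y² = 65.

From the line, y = x − 3. Substituting:
2x² − 6x − 56 = 0  ⟹  x² − 3x − 28 = 0
x = 7 or x = −4, giving (7, 4) and (−4, −7).

(−4, −7) and (7, 4)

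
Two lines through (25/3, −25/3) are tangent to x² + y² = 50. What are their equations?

x + 7y = −50 and 7x + y = 50

Write the tangent as mx − y + (−25/3 − m·(25/3)) = 0 and set its distance from the centre to 5√2:
(−25/3m − (25/3))² = 50(m² + 1)
7m² + 50m + 7 = 0, so m = −1/7 or m = −7.
With m = −1/7: x + 7y = −50. With m = −7: 7x + y = 50.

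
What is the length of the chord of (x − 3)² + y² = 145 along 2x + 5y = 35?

4√29

Centre (3, 0), r² = 145. Perpendicular distance d from centre to line = |−29| / √29 = 29/√29.
Chord = 2√(r² − d²) = 2·√(116) = 4√29.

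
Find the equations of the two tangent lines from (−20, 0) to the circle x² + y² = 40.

Write the tangent as mx − y + (0 − m·(−20)) = 0 and set its distance from the centre to 2√10:
(20m − (0))² = 40(m² + 1)
9m² − 1 = 0, so m = −1/3 or m = 1/3.
Through (−20, 0) these give x + 3y = −20 and x − 3y = −20.

x + 3y = −20 and x − 3y = −20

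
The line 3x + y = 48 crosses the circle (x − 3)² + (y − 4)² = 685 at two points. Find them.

(6, 30) and (21, −15)

Express y = −3x + 48 and substitute into the circle:
10x² − 270x + 1260 = 0  ⟹  x² − 27x + 126 = 0
x = 21 or x = 6, giving (21, −15) and (6, 30).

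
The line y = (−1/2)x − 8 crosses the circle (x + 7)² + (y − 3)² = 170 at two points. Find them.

(−20, 2) and (0, −8)

Substitute y = (−16 − x)/2:
5x² + 100x = 0  ⟹  x² + 20x = 0
x = 0 or x = −20, giving (0, −8) and (−20, 2).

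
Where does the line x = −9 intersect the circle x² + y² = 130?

(−9, −7) and (−9, 7)

The line gives x = −9. Substituting into the circle:
y² − 49 = 0
y = 7 or y = −7, giving (−9, 7) and (−9, −7).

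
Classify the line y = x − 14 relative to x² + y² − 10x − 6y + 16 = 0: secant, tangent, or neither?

neither

Substituting the line into the circle gives 2x² − 44x + 296 = 0.
Discriminant = (−44)² − 4·2·(296) = −432 < 0.
No real roots: the line does not meet the circle.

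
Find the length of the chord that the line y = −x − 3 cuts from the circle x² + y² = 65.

11√2

Centre (0, 0), r² = 65. Perpendicular distance d from centre to line = |3| / √2 = 3/√2.
Half the chord is √(r² − d²) = √(121/2), so the full chord is 11√2.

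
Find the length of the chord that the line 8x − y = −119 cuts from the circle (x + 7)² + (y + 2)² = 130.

Centre (−7, −2), r² = 130. Perpendicular distance d from centre to line = |65| / √65 = 65/√65.
Half the chord is √(r² − d²) = √(65), so the full chord is 2√65.

2√65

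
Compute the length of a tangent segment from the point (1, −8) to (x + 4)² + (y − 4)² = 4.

With centre O = (−4, 4), |OP|² = 169 and r² = 4.
By the tangent–radius right angle, tangent length = √(|PO|² − r²) = √165.

√165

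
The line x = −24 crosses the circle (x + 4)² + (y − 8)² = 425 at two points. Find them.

(−24, 3) and (−24, 13)

The line gives x = −24. Substituting into the circle:
y² − 16y + 39 = 0
y = 13 or y = 3, giving (−24, 13) and (−24, 3).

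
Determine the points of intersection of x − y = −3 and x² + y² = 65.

(−7, −4) and (4, 7)

From the line, y = x + 3. Substituting:
2x² + 6x − 56 = 0  ⟹  x² + 3x − 28 = 0
x = 4 or x = −7, giving (4, 7) and (−7, −4).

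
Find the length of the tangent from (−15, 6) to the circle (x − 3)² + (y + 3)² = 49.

The centre is (3, −3) and r = 7. The square of the distance from P to the centre is 324 + 81 = 405.
The tangent meets the radius at right angles, so tangent² = |PO|² − r² = 405 − 49 = 356.

2√89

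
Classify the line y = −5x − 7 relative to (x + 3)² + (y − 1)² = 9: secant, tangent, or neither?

secant

Substituting the line into the circle gives 26x² + 86x + 64 = 0.
Δ = 7396 − 6656 = 740.
Two real roots: the line is a secant.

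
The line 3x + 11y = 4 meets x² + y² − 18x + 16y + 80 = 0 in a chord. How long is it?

√130

The distance from (9, −8) to the line is 65/√130, and r² = 65.
Chord = 2√(r² − d²) = 2·√(65/2) = √130.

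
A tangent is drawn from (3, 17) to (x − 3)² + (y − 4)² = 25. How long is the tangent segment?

The centre is (3, 4) and r = 5. The square of the distance from P to the centre is 0 + 169 = 169.
By the tangent–radius right angle, tangent length = √(|PO|² − r²) = √144 = 12.

12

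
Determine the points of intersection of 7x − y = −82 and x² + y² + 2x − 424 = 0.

(−14, −16) and (−9, 19)

Express y = 7x + 82 and substitute into the circle:
50x² + 1150x + 6300 = 0  ⟹  x² + 23x + 126 = 0
x = −9 or x = −14, giving (−9, 19) and (−14, −16).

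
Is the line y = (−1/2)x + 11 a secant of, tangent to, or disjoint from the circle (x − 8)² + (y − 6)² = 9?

Centre (8, 6), r² = 9. Distance² from centre to line = (−2)²/5 = 4/5.
Since d² < r², the line cuts the circle twice.

secant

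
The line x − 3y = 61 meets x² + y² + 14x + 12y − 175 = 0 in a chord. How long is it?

Express y = (−61 + x)/3 and substitute into the circle:
10x² + 40x − 50 = 0  ⟹  x² + 4x − 5 = 0
x = 1 or x = −5, giving (1, −20) and (−5, −22).
|(1, −20) − (−5, −22)| = √((6)² + (2)²) = 2√10.

2√10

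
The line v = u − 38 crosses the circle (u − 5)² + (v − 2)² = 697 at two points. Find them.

(16, −22) and (29, −9)

From the line, v = u − 38. Substituting:
2u² − 90u + 928 = 0  ⟹  u² − 45u + 464 = 0
u = 29 or u = 16, giving (29, −9) and (16, −22).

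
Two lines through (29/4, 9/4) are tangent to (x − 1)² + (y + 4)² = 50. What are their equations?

x + 7y = 23 and 7x + y = 53

Let a tangent through (29/4, 9/4) have slope m. Its distance from (1, −4) must equal 5√2:
[m·(−25/4) − (−25/4)]² = 50(m² + 1)
7m² + 50m + 7 = 0, so m = −1/7 or m = −7.
Through (29/4, 9/4) these give x + 7y = 23 and 7x + y = 53.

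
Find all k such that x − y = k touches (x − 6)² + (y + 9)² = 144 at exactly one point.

k = 15 ± 12√2

The line touches the circle iff its distance from (6, −9) is 12:
|1·6 − 1·(−9) − k| / √2 = 12
|k − (15)| = 12√2.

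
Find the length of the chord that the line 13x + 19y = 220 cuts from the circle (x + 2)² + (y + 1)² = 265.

The distance from (−2, −1) to the line is 265/√530, and r² = 265.
Chord = 2√(r² − d²) = 2·√(265/2) = √530.

√530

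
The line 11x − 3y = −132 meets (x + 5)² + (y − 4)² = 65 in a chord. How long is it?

The distance from (−5, 4) to the line is 65/√130, and r² = 65.
Half the chord is √(r² − d²) = √(65/2), so the full chord is √130.

√130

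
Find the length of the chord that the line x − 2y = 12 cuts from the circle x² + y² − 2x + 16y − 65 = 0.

The distance from (1, −8) to the line is 5/√5, and r² = 130.
Half the chord is √(r² − d²) = √(125), so the full chord is 10√5.

10√5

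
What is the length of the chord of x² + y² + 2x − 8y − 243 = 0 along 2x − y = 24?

The distance from (−1, 4) to the line is 30/√5, and r² = 260.
Chord = 2√(r² − d²) = 2·√(80) = 8√5.

8√5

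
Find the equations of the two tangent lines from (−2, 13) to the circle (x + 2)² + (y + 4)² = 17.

4x + y = 5 and 4x − y = −21

Write the tangent as mx − y + (13 − m·(−2)) = 0 and set its distance from the centre to √17:
[m·(0) − (−17)]² = 17(m² + 1)
m² − 16 = 0, so m = −4 or m = 4.
With m = −4: 4x + y = 5. With m = 4: 4x − y = −21.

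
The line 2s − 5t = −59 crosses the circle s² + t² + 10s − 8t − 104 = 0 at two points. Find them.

Express t = (59 + 2s)/5 and substitute into the circle:
29s² + 406s − 1479 = 0  ⟹  s² + 14s − 51 = 0
s = 3 or s = −17, giving (3, 13) and (−17, 5).

(−17, 5) and (3, 13)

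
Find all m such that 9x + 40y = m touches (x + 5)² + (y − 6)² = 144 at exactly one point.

m = −297 or m = 687

Tangency holds when the distance from the centre (−5, 6) to the line equals the radius 12:
|9·(−5) + 40·6 − m| / √1681 = 12
|m − (195)| = 12·41, so m = 687 or m = −297.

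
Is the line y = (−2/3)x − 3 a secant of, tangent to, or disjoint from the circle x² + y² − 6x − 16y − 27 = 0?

Substituting the line into the circle gives 13x² + 78x + 270 = 0.
Discriminant = (78)² − 4·13·(270) = −7956 < 0.
No real roots: the line does not meet the circle.

disjoint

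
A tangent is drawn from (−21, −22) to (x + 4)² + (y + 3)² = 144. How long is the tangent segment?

√506

Centre (−4, −3), r² = 144. |PO|² = (−17)² + (−19)² = 650.
The tangent meets the radius at right angles, so tangent² = |PO|² − r² = 650 − 144 = 506.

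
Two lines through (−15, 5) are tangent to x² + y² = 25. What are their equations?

y = 5 and 3x + 4y = −25

A line y − (5) = m(x − (−15)) is tangent when its distance from (0, 0) is 5:
(15m − (−5))² = 25(m² + 1)
4m² + 3m = 0, so m = 0 or m = −3/4.
Through (−15, 5) these give y = 5 and 3x + 4y = −25.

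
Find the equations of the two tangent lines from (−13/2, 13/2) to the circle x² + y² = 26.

Let a tangent through (−13/2, 13/2) have slope m. Its distance from (0, 0) must equal √26:
[m·(13/2) − (−13/2)]² = 26(m² + 1)
5m² + 26m + 5 = 0, so m = −5 or m = −1/5.
With m = −5: 5x + y = −26. With m = −1/5: x + 5y = 26.

5x + y = −26 and x + 5y = 26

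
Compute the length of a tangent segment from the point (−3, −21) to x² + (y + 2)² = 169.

Centre (0, −2), r² = 169. |PO|² = (−3)² + (−19)² = 370.
By the tangent–radius right angle, tangent length = √(|PO|² − r²) = √201.

√201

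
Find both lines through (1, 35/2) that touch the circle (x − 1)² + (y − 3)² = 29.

5x − 2y = −30 and 5x + 2y = 40

A line y − (35/2) = m(x − (1)) is tangent when its distance from (1, 3) is √29:
[m·(0) − (−29/2)]² = 29(m² + 1)
4m² − 25 = 0, so m = 5/2 or m = −5/2.
Through (1, 35/2) these give 5x − 2y = −30 and 5x + 2y = 40.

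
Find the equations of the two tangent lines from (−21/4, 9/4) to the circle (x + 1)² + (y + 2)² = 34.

3x − 5y = −27 and 5x − 3y = −33

Write the tangent as mx − y + (9/4 − m·(−21/4)) = 0 and set its distance from the centre to √34:
(17/4m − (−17/4))² = 34(m² + 1)
15m² − 34m + 15 = 0, so m = 3/5 or m = 5/3.
With m = 3/5: 3x − 5y = −27. With m = 5/3: 5x − 3y = −33.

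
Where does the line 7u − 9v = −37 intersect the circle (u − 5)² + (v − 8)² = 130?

(−4, 1) and (14, 15)

From the line, v = (37 + 7u)/9. Substituting:
130u² − 1300u − 7280 = 0  ⟹  u² − 10u − 56 = 0
u = 14 or u = −4, giving (14, 15) and (−4, 1).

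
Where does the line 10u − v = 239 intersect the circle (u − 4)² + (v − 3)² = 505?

From the line, v = 10u − 239. Substituting:
101u² − 4848u + 58075 = 0  ⟹  u² − 48u + 575 = 0
u = 25 or u = 23, giving (25, 11) and (23, −9).

(23, −9) and (25, 11)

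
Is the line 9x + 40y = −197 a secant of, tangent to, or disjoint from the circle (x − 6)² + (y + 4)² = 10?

secant

Substituting the line into the circle gives 1681x² − 18534x + 42969 = 0.
Δ = 343509156 − 288923556 = 54585600.
Two real roots: the line is a secant.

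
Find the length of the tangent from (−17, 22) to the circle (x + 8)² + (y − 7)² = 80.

√226

The centre is (−8, 7) and r = 4√5. The square of the distance from P to the centre is 81 + 225 = 306.
By the tangent–radius right angle, tangent length = √(|PO|² − r²) = √226.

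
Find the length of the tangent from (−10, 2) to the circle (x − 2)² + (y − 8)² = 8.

Centre (2, 8), r² = 8. |PO|² = (−12)² + (−6)² = 180.
The tangent meets the radius at right angles, so tangent² = |PO|² − r² = 180 − 8 = 172.

2√43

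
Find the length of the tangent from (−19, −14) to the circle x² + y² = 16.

√541

With centre O = (0, 0), |OP|² = 557 and r² = 16.
Power of the point: PT² = |PO|² − r² = 541, so PT = √541.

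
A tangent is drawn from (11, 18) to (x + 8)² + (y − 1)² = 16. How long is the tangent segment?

√634

Centre (−8, 1), r² = 16. |PO|² = (19)² + (17)² = 650.
By the tangent–radius right angle, tangent length = √(|PO|² − r²) = √634.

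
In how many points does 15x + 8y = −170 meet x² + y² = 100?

1

Substituting the line into the circle gives 289x² + 5100x + 22500 = 0.
Discriminant = (5100)² − 4·289·(22500) = 0.
A repeated root: the line is tangent.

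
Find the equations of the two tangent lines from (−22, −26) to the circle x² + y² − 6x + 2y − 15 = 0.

3x − 4y = 38 and 4x − 3y = −10

Let a tangent through (−22, −26) have slope m. Its distance from (3, −1) must equal 5:
[m·(25) − (25)]² = 25(m² + 1)
12m² − 25m + 12 = 0, so m = 3/4 or m = 4/3.
With m = 3/4: 3x − 4y = 38. With m = 4/3: 4x − 3y = −10.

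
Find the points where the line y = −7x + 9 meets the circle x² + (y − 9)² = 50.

Substitute y = −7x + 9:
50x² − 50 = 0  ⟹  x² − 1 = 0
x = 1 or x = −1, giving (1, 2) and (−1, 16).

(−1, 16) and (1, 2)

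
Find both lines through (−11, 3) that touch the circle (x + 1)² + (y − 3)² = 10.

x − 3y = −20 and x + 3y = −2

Let a tangent through (−11, 3) have slope m. Its distance from (−1, 3) must equal √10:
[m·(10) − (0)]² = 10(m² + 1)
9m² − 1 = 0, so m = 1/3 or m = −1/3.
With m = 1/3: x − 3y = −20. With m = −1/3: x + 3y = −2.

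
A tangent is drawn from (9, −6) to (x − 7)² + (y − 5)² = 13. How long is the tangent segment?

Centre (7, 5), r² = 13. |PO|² = (2)² + (−11)² = 125.
Power of the point: PT² = |PO|² − r² = 112, so PT = 4√7.

4√7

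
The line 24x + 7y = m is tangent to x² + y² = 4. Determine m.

m = −50 or m = 50

The line touches the circle iff its distance from (0, 0) is 2:
|24·0 + 7·0 − m| / √625 = 2
|m| = 2·25, so m = 50 or m = −50.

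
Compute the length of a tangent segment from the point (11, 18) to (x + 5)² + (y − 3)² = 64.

√417

Centre (−5, 3), r² = 64. |PO|² = (16)² + (15)² = 481.
Power of the point: PT² = |PO|² − r² = 417, so PT = √417.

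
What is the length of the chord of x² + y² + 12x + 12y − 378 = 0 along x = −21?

The line gives x = −21. Substituting into the circle:
y² + 12y − 189 = 0
y = 9 or y = −21, giving (−21, 9) and (−21, −21).
Chord length = distance between (−21, 9) and (−21, −21) = √900 = 30.

30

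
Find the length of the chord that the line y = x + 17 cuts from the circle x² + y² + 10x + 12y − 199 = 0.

The distance from (−5, −6) to the line is 18/√2, and r² = 260.
Half the chord is √(r² − d²) = √(98), so the full chord is 14√2.

14√2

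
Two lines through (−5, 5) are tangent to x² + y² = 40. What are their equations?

x − 3y = −20 and 3x − y = −20

Let a tangent through (−5, 5) have slope m. Its distance from (0, 0) must equal 2√10:
[m·(5) − (−5)]² = 40(m² + 1)
3m² − 10m + 3 = 0, so m = 1/3 or m = 3.
Through (−5, 5) these give x − 3y = −20 and 3x − y = −20.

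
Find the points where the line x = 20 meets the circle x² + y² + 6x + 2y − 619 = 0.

(20, −11) and (20, 9)

The line gives x = 20. Substituting into the circle:
y² + 2y − 99 = 0
y = 9 or y = −11, giving (20, 9) and (20, −11).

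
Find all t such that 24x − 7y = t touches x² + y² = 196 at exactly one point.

For a tangent, require d(centre, line) = r = 14.
|24·0 − 7·0 − t| / √625 = 14
|t| = 14·25, so t = 350 or t = −350.

t = −350 or t = 350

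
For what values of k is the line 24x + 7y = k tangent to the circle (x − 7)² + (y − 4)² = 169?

k = −129 or k = 521

Tangency holds when the distance from the centre (7, 4) to the line equals the radius 13:
|24·7 + 7·4 − k| / √625 = 13
|k − (196)| = 13·25, so k = 521 or k = −129.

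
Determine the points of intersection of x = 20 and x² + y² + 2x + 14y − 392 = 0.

(20, −8) and (20, −6)

The line gives x = 20. Substituting into the circle:
y² + 14y + 48 = 0
y = −6 or y = −8, giving (20, −6) and (20, −8).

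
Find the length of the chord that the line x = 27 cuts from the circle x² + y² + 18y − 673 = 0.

The distance from (0, −9) to the line is 27, and r² = 754.
Half the chord is √(r² − d²) = √(25), so the full chord is 10.

10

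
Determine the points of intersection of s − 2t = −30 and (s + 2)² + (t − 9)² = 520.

From the line, t = (30 + s)/2. Substituting:
5s² + 40s − 1920 = 0  ⟹  s² + 8s − 384 = 0
s = 16 or s = −24, giving (16, 23) and (−24, 3).

(−24, 3) and (16, 23)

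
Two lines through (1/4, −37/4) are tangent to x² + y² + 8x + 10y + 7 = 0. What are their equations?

A line y − (−37/4) = m(x − (1/4)) is tangent when its distance from (−4, −5) is √34:
[m·(−17/4) − (17/4)]² = 34(m² + 1)
15m² − 34m + 15 = 0, so m = 5/3 or m = 3/5.
Through (1/4, −37/4) these give 5x − 3y = 29 and 3x − 5y = 47.

5x − 3y = 29 and 3x − 5y = 47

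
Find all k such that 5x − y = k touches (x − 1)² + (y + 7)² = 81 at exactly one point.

k = 12 ± 9√26

The line touches the circle iff its distance from (1, −7) is 9:
|5·1 − 1·(−7) − k| / √26 = 9
|k − (12)| = 9√26.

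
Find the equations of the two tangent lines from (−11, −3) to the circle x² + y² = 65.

4x + 7y = −65 and 7x − 4y = −65

Write the tangent as mx − y + (−3 − m·(−11)) = 0 and set its distance from the centre to √65:
(11m − (3))² = 65(m² + 1)
28m² − 33m − 28 = 0, so m = −4/7 or m = 7/4.
Through (−11, −3) these give 4x + 7y = −65 and 7x − 4y = −65.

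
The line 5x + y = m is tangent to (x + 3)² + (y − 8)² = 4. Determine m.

m = −7 ± 2√26

The line touches the circle iff its distance from (−3, 8) is 2:
|5·(−3) + 1·8 − m| / √26 = 2
|m − (−7)| = 2√26.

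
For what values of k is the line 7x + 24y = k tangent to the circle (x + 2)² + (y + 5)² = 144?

k = −434 or k = 166

The line touches the circle iff its distance from (−2, −5) is 12:
|7·(−2) + 24·(−5) − k| / √625 = 12
|k − (−134)| = 12·25, so k = 166 or k = −434.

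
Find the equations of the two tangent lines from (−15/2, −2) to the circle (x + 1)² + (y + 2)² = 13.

2x + 3y = −21 and 2x − 3y = −9

Write the tangent as mx − y + (−2 − m·(−15/2)) = 0 and set its distance from the centre to √13:
[m·(13/2) − (0)]² = 13(m² + 1)
9m² − 4 = 0, so m = −2/3 or m = 2/3.
Through (−15/2, −2) these give 2x + 3y = −21 and 2x − 3y = −9.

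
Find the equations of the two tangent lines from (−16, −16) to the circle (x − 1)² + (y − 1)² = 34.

3x − 5y = 32 and 5x − 3y = −32

A line y − (−16) = m(x − (−16)) is tangent when its distance from (1, 1) is √34:
(17m − (17))² = 34(m² + 1)
15m² − 34m + 15 = 0, so m = 3/5 or m = 5/3.
With m = 3/5: 3x − 5y = 32. With m = 5/3: 5x − 3y = −32.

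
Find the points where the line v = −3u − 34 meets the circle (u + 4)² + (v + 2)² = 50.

Substitute v = −3u − 34:
10u² + 200u + 990 = 0  ⟹  u² + 20u + 99 = 0
u = −9 or u = −11, giving (−9, −7) and (−11, −1).

(−11, −1) and (−9, −7)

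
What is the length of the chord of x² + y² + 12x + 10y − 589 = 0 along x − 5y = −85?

From the line, y = (85 + x)/5. Substituting:
26x² + 520x − 3250 = 0  ⟹  x² + 20x − 125 = 0
x = 5 or x = −25, giving (5, 18) and (−25, 12).
Chord length = distance between (5, 18) and (−25, 12) = √936 = 6√26.

6√26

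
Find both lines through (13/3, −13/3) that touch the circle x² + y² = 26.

Let a tangent through (13/3, −13/3) have slope m. Its distance from (0, 0) must equal √26:
[m·(−13/3) − (13/3)]² = 26(m² + 1)
5m² − 26m + 5 = 0, so m = 1/5 or m = 5.
With m = 1/5: x − 5y = 26. With m = 5: 5x − y = 26.

x − 5y = 26 and 5x − y = 26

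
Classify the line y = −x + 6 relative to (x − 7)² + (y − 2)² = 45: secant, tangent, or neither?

Substituting the line into the circle gives 2x² − 22x + 20 = 0.
Discriminant = (−22)² − 4·2·(20) = 324 > 0.
Two real roots: the line is a secant.

secant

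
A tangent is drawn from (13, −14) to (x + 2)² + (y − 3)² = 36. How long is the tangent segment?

√478

With centre O = (−2, 3), |OP|² = 514 and r² = 36.
By the tangent–radius right angle, tangent length = √(|PO|² − r²) = √478.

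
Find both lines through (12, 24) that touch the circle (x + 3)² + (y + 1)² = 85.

6x − 7y = −96 and 9x − 2y = 60

A line y − (24) = m(x − (12)) is tangent when its distance from (−3, −1) is √85:
(−15m − (−25))² = 85(m² + 1)
14m² − 75m + 54 = 0, so m = 6/7 or m = 9/2.
With m = 6/7: 6x − 7y = −96. With m = 9/2: 9x − 2y = 60.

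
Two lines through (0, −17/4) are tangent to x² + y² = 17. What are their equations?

Let a tangent through (0, −17/4) have slope m. Its distance from (0, 0) must equal √17:
(0m − (17/4))² = 17(m² + 1)
16m² − 1 = 0, so m = 1/4 or m = −1/4.
Through (0, −17/4) these give x − 4y = 17 and x + 4y = −17.

x − 4y = 17 and x + 4y = −17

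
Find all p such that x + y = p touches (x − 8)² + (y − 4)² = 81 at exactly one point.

For a tangent, require d(centre, line) = r = 9.
|1·8 + 1·4 − p| / √2 = 9
|p − (12)| = 9√2.

p = 12 ± 9√2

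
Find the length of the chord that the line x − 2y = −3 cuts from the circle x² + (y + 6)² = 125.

8√5

Centre (0, −6), r² = 125. Perpendicular distance d from centre to line = |15| / √5 = 15/√5.
Half the chord is √(r² − d²) = √(80), so the full chord is 8√5.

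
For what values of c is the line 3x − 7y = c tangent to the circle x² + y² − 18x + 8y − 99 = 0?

c = 55 ± 14√58

Tangency holds when the distance from the centre (9, −4) to the line equals the radius 14:
|3·9 − 7·(−4) − c| / √58 = 14
|c − (55)| = 14√58.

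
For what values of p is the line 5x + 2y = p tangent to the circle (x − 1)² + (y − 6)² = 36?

p = 17 ± 6√29

For a tangent, require d(centre, line) = r = 6.
|5·1 + 2·6 − p| / √29 = 6
|p − (17)| = 6√29.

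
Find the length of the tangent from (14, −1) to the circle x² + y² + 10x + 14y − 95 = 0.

2√57

The centre is (−5, −7) and r = 13. The square of the distance from P to the centre is 361 + 36 = 397.
By the tangent–radius right angle, tangent length = √(|PO|² − r²) = √228 = 2√57.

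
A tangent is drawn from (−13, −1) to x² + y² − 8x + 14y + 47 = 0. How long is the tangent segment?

The centre is (4, −7) and r = 3√2. The square of the distance from P to the centre is 289 + 36 = 325.
The tangent meets the radius at right angles, so tangent² = |PO|² − r² = 325 − 18 = 307.

√307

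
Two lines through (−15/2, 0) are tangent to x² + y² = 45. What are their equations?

2x + y = −15 and 2x − y = −15

A line y − (0) = m(x − (−15/2)) is tangent when its distance from (0, 0) is 3√5:
[m·(15/2) − (0)]² = 45(m² + 1)
m² − 4 = 0, so m = −2 or m = 2.
With m = −2: 2x + y = −15. With m = 2: 2x − y = −15.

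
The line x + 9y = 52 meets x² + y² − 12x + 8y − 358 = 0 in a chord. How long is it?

4√82

Express y = (52 − x)/9 and substitute into the circle:
82x² − 1148x − 22550 = 0  ⟹  x² − 14x − 275 = 0
x = 25 or x = −11, giving (25, 3) and (−11, 7).
|(25, 3) − (−11, 7)| = √((36)² + (−4)²) = 4√82.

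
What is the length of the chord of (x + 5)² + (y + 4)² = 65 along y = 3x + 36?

√10

Centre (−5, −4), r² = 65. Perpendicular distance d from centre to line = |25| / √10 = 25/√10.
Chord = 2√(r² − d²) = 2·√(5/2) = √10.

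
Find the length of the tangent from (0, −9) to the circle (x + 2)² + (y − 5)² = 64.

2√34

The centre is (−2, 5) and r = 8. The square of the distance from P to the centre is 4 + 196 = 200.
Power of the point: PT² = |PO|² − r² = 136, so PT = 2√34.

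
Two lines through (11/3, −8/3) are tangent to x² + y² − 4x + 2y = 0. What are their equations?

Let a tangent through (11/3, −8/3) have slope m. Its distance from (2, −1) must equal √5:
(−5/3m − (5/3))² = 5(m² + 1)
2m² − 5m + 2 = 0, so m = 1/2 or m = 2.
With m = 1/2: x − 2y = 9. With m = 2: 2x − y = 10.

x − 2y = 9 and 2x − y = 10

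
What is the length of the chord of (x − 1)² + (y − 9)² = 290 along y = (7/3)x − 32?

2√58

Centre (1, 9), r² = 290. Perpendicular distance d from centre to line = |−116| / √58 = 116/√58.
Half the chord is √(r² − d²) = √(58), so the full chord is 2√58.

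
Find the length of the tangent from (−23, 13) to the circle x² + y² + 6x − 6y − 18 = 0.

4√29

The centre is (−3, 3) and r = 6. The square of the distance from P to the centre is 400 + 100 = 500.
By the tangent–radius right angle, tangent length = √(|PO|² − r²) = √464 = 4√29.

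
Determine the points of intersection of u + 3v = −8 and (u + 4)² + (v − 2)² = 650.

Express v = (−8 − u)/3 and substitute into the circle:
10u² + 100u − 5510 = 0  ⟹  u² + 10u − 551 = 0
u = 19 or u = −29, giving (19, −9) and (−29, 7).

(−29, 7) and (19, −9)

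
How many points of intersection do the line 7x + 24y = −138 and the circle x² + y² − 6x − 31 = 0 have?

0

Substituting the line into the circle gives 625x² − 1524x + 1188 = 0.
Δ = 2322576 − 2970000 = −647424.
No real roots: the line does not meet the circle.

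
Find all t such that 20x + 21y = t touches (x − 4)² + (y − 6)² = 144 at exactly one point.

t = −142 or t = 554

The line touches the circle iff its distance from (4, 6) is 12:
|20·4 + 21·6 − t| / √841 = 12
|t − (206)| = 12·29, so t = 554 or t = −142.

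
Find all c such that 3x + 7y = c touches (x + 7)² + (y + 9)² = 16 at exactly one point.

c = −84 ± 4√58

The line touches the circle iff its distance from (−7, −9) is 4:
|3·(−7) + 7·(−9) − c| / √58 = 4
|c − (−84)| = 4√58.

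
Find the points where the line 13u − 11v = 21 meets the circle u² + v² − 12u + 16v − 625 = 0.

From the line, v = (−21 + 13u)/11. Substituting:
290u² + 290u − 78880 = 0  ⟹  u² + u − 272 = 0
u = 16 or u = −17, giving (16, 17) and (−17, −22).

(−17, −22) and (16, 17)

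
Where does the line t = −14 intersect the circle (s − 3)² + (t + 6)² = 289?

Express t = −14 and substitute into the circle:
s² − 6s − 216 = 0
s = 18 or s = −12, giving (18, −14) and (−12, −14).

(−12, −14) and (18, −14)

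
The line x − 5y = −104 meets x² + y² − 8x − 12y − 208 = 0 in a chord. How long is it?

2√26

From the line, y = (104 + x)/5. Substituting:
26x² − 52x − 624 = 0  ⟹  x² − 2x − 24 = 0
x = 6 or x = −4, giving (6, 22) and (−4, 20).
Chord length = distance between (6, 22) and (−4, 20) = √104 = 2√26.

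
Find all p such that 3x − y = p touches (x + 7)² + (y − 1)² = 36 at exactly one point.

The line touches the circle iff its distance from (−7, 1) is 6:
|3·(−7) − 1·1 − p| / √10 = 6
|p − (−22)| = 6√10.

p = −22 ± 6√10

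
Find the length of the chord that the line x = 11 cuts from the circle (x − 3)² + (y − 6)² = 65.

Centre (3, 6), r² = 65. Perpendicular distance d from centre to line = |−8| / √1 = 8.
Chord = 2√(r² − d²) = 2·√(1) = 2.

2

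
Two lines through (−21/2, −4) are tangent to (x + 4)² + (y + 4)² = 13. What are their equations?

A line y − (−4) = m(x − (−21/2)) is tangent when its distance from (−4, −4) is √13:
[m·(13/2) − (0)]² = 13(m² + 1)
9m² − 4 = 0, so m = 2/3 or m = −2/3.
With m = 2/3: 2x − 3y = −9. With m = −2/3: 2x + 3y = −33.

2x − 3y = −9 and 2x + 3y = −33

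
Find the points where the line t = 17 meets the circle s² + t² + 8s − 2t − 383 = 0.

From the line, t = 17. Substituting:
s² + 8s − 128 = 0
s = 8 or s = −16, giving (8, 17) and (−16, 17).

(−16, 17) and (8, 17)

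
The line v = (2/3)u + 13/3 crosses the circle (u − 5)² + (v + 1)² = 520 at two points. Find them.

(−17, −7) and (19, 17)

Express v = (13 + 2u)/3 and substitute into the circle:
13u² − 26u − 4199 = 0  ⟹  u² − 2u − 323 = 0
u = 19 or u = −17, giving (19, 17) and (−17, −7).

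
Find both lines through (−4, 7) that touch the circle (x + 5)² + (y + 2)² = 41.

Let a tangent through (−4, 7) have slope m. Its distance from (−5, −2) must equal √41:
[m·(−1) − (−9)]² = 41(m² + 1)
20m² + 9m − 20 = 0, so m = 4/5 or m = −5/4.
Through (−4, 7) these give 4x − 5y = −51 and 5x + 4y = 8.

4x − 5y = −51 and 5x + 4y = 8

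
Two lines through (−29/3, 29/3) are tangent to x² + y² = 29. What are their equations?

A line y − (29/3) = m(x − (−29/3)) is tangent when its distance from (0, 0) is √29:
[m·(29/3) − (−29/3)]² = 29(m² + 1)
10m² + 29m + 10 = 0, so m = −2/5 or m = −5/2.
Through (−29/3, 29/3) these give 2x + 5y = 29 and 5x + 2y = −29.

2x + 5y = 29 and 5x + 2y = −29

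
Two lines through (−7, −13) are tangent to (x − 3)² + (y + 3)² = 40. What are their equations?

Write the tangent as mx − y + (−13 − m·(−7)) = 0 and set its distance from the centre to 2√10:
[m·(10) − (10)]² = 40(m² + 1)
3m² − 10m + 3 = 0, so m = 1/3 or m = 3.
With m = 1/3: x − 3y = 32. With m = 3: 3x − y = −8.

x − 3y = 32 and 3x − y = −8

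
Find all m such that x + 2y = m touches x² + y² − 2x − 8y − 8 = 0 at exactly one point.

m = 9 ± 5√5

The line touches the circle iff its distance from (1, 4) is 5:
|1·1 + 2·4 − m| / √5 = 5
|m − (9)| = 5√5.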